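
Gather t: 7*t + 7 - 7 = 7*t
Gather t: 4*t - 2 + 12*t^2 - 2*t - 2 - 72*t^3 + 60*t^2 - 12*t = -72*t^3 + 72*t^2 - 10*t - 4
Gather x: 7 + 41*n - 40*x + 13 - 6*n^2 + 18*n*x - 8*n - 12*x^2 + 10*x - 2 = -6*n^2 + 33*n - 12*x^2 + x*(18*n - 30) + 18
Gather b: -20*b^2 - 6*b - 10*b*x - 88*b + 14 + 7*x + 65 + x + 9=-20*b^2 + b*(-10*x - 94) + 8*x + 88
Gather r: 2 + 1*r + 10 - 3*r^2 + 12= -3*r^2 + r + 24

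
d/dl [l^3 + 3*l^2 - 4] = 3*l*(l + 2)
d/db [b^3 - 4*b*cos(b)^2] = 3*b^2 + 4*b*sin(2*b) - 4*cos(b)^2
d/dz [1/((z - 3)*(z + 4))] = (-2*z - 1)/(z^4 + 2*z^3 - 23*z^2 - 24*z + 144)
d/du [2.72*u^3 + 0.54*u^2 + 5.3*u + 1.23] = 8.16*u^2 + 1.08*u + 5.3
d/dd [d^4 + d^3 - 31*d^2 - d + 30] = 4*d^3 + 3*d^2 - 62*d - 1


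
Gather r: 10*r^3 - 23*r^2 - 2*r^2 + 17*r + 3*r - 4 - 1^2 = 10*r^3 - 25*r^2 + 20*r - 5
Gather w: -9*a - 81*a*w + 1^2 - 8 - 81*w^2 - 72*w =-9*a - 81*w^2 + w*(-81*a - 72) - 7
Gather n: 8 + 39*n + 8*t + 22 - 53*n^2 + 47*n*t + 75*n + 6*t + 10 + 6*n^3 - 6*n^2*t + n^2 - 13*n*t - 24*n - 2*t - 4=6*n^3 + n^2*(-6*t - 52) + n*(34*t + 90) + 12*t + 36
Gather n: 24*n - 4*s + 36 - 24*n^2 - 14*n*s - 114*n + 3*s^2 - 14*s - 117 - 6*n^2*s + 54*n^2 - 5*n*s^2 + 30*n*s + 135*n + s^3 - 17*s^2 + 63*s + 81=n^2*(30 - 6*s) + n*(-5*s^2 + 16*s + 45) + s^3 - 14*s^2 + 45*s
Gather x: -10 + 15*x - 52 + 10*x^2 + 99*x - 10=10*x^2 + 114*x - 72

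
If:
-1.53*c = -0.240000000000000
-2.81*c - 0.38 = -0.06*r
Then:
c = 0.16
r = 13.68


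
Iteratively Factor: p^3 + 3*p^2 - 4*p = (p - 1)*(p^2 + 4*p) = (p - 1)*(p + 4)*(p)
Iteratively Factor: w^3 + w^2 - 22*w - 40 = (w + 2)*(w^2 - w - 20) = (w + 2)*(w + 4)*(w - 5)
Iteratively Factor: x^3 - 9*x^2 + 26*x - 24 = (x - 4)*(x^2 - 5*x + 6) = (x - 4)*(x - 2)*(x - 3)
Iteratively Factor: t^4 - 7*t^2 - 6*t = (t)*(t^3 - 7*t - 6) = t*(t + 2)*(t^2 - 2*t - 3) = t*(t + 1)*(t + 2)*(t - 3)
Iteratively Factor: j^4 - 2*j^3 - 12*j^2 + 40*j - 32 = (j + 4)*(j^3 - 6*j^2 + 12*j - 8) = (j - 2)*(j + 4)*(j^2 - 4*j + 4) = (j - 2)^2*(j + 4)*(j - 2)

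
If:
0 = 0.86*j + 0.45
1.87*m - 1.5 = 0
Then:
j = -0.52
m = 0.80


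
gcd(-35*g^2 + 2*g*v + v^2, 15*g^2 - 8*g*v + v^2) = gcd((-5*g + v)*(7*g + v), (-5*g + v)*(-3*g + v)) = -5*g + v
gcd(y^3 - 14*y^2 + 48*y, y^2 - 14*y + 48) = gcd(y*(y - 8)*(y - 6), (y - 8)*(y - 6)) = y^2 - 14*y + 48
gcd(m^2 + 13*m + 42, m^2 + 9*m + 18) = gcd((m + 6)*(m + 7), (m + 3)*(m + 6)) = m + 6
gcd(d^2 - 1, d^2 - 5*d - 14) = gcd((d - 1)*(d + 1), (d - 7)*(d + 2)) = 1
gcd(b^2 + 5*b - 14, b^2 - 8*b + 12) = b - 2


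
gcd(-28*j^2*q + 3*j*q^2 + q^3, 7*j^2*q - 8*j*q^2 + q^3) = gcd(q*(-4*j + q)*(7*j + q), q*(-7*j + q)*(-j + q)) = q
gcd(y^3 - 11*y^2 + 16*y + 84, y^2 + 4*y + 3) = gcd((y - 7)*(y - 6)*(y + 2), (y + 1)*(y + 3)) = 1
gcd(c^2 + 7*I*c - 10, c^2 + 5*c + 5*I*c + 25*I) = c + 5*I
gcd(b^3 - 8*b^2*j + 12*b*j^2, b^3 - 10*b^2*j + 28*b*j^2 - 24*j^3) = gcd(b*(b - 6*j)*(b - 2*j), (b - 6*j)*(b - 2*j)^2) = b^2 - 8*b*j + 12*j^2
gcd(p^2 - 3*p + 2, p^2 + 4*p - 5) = p - 1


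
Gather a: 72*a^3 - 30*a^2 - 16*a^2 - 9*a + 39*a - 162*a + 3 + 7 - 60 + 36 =72*a^3 - 46*a^2 - 132*a - 14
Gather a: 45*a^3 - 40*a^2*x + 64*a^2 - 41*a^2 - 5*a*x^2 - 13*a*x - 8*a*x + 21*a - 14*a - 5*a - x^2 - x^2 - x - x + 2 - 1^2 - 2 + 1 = 45*a^3 + a^2*(23 - 40*x) + a*(-5*x^2 - 21*x + 2) - 2*x^2 - 2*x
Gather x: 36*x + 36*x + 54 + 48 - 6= 72*x + 96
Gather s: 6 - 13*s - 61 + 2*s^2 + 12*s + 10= 2*s^2 - s - 45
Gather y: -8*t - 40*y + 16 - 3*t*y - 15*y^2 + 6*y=-8*t - 15*y^2 + y*(-3*t - 34) + 16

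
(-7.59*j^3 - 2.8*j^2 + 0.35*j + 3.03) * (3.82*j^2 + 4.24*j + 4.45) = -28.9938*j^5 - 42.8776*j^4 - 44.3105*j^3 + 0.598599999999999*j^2 + 14.4047*j + 13.4835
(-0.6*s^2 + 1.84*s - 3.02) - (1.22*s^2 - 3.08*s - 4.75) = -1.82*s^2 + 4.92*s + 1.73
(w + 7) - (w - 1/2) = 15/2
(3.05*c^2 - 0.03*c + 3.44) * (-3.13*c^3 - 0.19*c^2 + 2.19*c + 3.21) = -9.5465*c^5 - 0.4856*c^4 - 4.082*c^3 + 9.0712*c^2 + 7.4373*c + 11.0424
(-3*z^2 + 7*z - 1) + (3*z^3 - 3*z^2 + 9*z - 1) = 3*z^3 - 6*z^2 + 16*z - 2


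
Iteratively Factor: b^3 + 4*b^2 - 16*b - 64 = (b - 4)*(b^2 + 8*b + 16) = (b - 4)*(b + 4)*(b + 4)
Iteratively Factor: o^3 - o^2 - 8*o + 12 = (o - 2)*(o^2 + o - 6) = (o - 2)*(o + 3)*(o - 2)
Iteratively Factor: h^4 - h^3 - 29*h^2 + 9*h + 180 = (h + 4)*(h^3 - 5*h^2 - 9*h + 45) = (h + 3)*(h + 4)*(h^2 - 8*h + 15) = (h - 3)*(h + 3)*(h + 4)*(h - 5)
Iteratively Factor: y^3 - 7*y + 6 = (y - 1)*(y^2 + y - 6) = (y - 1)*(y + 3)*(y - 2)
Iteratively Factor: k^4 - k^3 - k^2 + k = (k)*(k^3 - k^2 - k + 1) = k*(k - 1)*(k^2 - 1) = k*(k - 1)*(k + 1)*(k - 1)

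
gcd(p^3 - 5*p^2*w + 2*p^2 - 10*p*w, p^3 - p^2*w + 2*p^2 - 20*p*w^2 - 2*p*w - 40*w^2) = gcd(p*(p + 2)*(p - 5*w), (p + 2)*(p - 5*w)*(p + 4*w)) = p^2 - 5*p*w + 2*p - 10*w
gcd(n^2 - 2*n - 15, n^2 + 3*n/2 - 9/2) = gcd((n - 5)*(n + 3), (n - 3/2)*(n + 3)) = n + 3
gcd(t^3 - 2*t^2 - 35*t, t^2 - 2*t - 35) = t^2 - 2*t - 35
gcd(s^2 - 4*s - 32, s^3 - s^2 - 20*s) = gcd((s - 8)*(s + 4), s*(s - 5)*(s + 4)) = s + 4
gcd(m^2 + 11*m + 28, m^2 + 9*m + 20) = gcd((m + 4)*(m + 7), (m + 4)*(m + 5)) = m + 4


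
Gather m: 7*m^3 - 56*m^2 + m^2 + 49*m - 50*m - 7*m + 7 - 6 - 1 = 7*m^3 - 55*m^2 - 8*m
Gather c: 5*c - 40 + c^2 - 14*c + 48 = c^2 - 9*c + 8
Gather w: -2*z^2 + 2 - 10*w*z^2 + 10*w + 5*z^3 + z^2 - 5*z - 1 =w*(10 - 10*z^2) + 5*z^3 - z^2 - 5*z + 1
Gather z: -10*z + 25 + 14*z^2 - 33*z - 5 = 14*z^2 - 43*z + 20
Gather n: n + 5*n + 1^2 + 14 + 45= 6*n + 60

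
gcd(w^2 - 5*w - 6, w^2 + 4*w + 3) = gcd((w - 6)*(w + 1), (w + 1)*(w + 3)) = w + 1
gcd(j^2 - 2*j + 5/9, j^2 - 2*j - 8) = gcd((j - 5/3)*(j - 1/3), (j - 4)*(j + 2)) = 1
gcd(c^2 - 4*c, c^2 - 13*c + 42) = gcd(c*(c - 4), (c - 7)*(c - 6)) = 1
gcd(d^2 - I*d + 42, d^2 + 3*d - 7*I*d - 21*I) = d - 7*I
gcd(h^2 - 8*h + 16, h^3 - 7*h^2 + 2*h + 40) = h - 4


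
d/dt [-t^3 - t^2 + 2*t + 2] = -3*t^2 - 2*t + 2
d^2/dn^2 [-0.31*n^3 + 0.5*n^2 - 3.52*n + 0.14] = 1.0 - 1.86*n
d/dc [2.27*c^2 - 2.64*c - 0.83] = 4.54*c - 2.64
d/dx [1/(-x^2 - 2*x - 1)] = 2*(x + 1)/(x^2 + 2*x + 1)^2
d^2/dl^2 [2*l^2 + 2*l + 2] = 4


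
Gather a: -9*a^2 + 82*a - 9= -9*a^2 + 82*a - 9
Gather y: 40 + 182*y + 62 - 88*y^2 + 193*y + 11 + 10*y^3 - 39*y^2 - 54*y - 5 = 10*y^3 - 127*y^2 + 321*y + 108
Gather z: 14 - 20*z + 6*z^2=6*z^2 - 20*z + 14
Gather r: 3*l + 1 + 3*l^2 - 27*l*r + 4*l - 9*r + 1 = 3*l^2 + 7*l + r*(-27*l - 9) + 2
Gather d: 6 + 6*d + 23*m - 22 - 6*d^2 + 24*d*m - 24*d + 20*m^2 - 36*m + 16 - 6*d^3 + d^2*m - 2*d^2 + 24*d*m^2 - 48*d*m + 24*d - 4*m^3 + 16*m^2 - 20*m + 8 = -6*d^3 + d^2*(m - 8) + d*(24*m^2 - 24*m + 6) - 4*m^3 + 36*m^2 - 33*m + 8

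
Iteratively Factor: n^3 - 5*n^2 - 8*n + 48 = (n - 4)*(n^2 - n - 12) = (n - 4)^2*(n + 3)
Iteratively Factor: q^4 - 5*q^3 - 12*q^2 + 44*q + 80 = (q + 2)*(q^3 - 7*q^2 + 2*q + 40) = (q + 2)^2*(q^2 - 9*q + 20) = (q - 5)*(q + 2)^2*(q - 4)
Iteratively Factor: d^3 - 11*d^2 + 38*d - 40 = (d - 4)*(d^2 - 7*d + 10) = (d - 4)*(d - 2)*(d - 5)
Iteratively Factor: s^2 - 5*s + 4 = (s - 4)*(s - 1)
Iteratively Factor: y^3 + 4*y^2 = (y)*(y^2 + 4*y) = y^2*(y + 4)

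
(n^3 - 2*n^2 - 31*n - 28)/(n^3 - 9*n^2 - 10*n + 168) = (n + 1)/(n - 6)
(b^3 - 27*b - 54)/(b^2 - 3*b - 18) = b + 3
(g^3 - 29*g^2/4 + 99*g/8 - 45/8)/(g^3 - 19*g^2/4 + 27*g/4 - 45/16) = 2*(g - 5)/(2*g - 5)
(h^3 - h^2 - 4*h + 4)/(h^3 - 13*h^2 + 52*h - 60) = (h^2 + h - 2)/(h^2 - 11*h + 30)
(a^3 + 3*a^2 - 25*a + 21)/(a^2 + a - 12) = (a^2 + 6*a - 7)/(a + 4)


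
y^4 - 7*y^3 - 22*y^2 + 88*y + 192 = (y - 8)*(y - 4)*(y + 2)*(y + 3)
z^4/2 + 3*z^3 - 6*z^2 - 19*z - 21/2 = (z/2 + 1/2)*(z - 3)*(z + 1)*(z + 7)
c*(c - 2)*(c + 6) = c^3 + 4*c^2 - 12*c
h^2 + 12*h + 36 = (h + 6)^2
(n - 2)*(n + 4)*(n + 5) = n^3 + 7*n^2 + 2*n - 40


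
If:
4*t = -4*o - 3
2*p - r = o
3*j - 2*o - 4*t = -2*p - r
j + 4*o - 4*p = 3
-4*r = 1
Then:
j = -25/6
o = 10/3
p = 37/24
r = -1/4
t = -49/12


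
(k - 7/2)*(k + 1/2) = k^2 - 3*k - 7/4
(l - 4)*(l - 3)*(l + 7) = l^3 - 37*l + 84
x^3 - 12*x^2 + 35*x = x*(x - 7)*(x - 5)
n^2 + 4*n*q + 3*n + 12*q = (n + 3)*(n + 4*q)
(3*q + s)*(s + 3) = 3*q*s + 9*q + s^2 + 3*s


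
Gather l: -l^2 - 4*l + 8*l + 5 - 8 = -l^2 + 4*l - 3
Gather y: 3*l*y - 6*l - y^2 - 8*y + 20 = -6*l - y^2 + y*(3*l - 8) + 20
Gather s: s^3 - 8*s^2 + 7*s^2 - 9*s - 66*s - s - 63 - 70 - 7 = s^3 - s^2 - 76*s - 140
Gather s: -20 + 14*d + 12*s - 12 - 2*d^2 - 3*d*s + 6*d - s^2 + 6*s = -2*d^2 + 20*d - s^2 + s*(18 - 3*d) - 32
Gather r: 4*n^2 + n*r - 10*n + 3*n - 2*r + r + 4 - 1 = 4*n^2 - 7*n + r*(n - 1) + 3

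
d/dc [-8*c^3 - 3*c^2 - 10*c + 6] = -24*c^2 - 6*c - 10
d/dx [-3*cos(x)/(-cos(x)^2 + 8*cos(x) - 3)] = 3*(cos(x)^2 - 3)*sin(x)/(sin(x)^2 + 8*cos(x) - 4)^2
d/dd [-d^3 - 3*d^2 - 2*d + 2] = -3*d^2 - 6*d - 2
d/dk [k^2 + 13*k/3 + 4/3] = 2*k + 13/3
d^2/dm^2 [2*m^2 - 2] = 4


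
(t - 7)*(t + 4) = t^2 - 3*t - 28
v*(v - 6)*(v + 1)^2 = v^4 - 4*v^3 - 11*v^2 - 6*v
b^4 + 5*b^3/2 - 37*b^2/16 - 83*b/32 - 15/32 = (b - 5/4)*(b + 1/4)*(b + 1/2)*(b + 3)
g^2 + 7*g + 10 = (g + 2)*(g + 5)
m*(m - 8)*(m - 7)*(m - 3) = m^4 - 18*m^3 + 101*m^2 - 168*m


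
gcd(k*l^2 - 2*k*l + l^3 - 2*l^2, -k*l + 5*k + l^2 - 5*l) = 1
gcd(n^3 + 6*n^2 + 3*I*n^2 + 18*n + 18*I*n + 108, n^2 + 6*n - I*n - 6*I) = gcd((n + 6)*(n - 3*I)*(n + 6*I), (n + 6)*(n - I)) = n + 6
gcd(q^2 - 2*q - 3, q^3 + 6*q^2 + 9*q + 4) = q + 1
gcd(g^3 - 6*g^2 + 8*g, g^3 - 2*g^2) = g^2 - 2*g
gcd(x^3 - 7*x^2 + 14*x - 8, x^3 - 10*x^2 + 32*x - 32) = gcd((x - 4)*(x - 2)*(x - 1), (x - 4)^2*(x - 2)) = x^2 - 6*x + 8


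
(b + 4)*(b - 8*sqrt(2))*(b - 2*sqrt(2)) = b^3 - 10*sqrt(2)*b^2 + 4*b^2 - 40*sqrt(2)*b + 32*b + 128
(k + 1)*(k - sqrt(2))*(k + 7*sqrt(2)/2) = k^3 + k^2 + 5*sqrt(2)*k^2/2 - 7*k + 5*sqrt(2)*k/2 - 7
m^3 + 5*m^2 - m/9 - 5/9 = (m - 1/3)*(m + 1/3)*(m + 5)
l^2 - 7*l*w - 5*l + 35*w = (l - 5)*(l - 7*w)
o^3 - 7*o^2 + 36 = (o - 6)*(o - 3)*(o + 2)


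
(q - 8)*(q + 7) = q^2 - q - 56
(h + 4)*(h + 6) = h^2 + 10*h + 24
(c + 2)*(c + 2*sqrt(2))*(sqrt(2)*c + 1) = sqrt(2)*c^3 + 2*sqrt(2)*c^2 + 5*c^2 + 2*sqrt(2)*c + 10*c + 4*sqrt(2)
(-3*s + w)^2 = 9*s^2 - 6*s*w + w^2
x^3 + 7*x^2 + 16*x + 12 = (x + 2)^2*(x + 3)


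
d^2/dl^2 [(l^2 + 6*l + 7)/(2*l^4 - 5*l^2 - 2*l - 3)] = 4*(6*l^8 + 72*l^7 + 145*l^6 - 78*l^5 - 243*l^4 + 222*l^3 + 366*l^2 - 30*l - 52)/(8*l^12 - 60*l^10 - 24*l^9 + 114*l^8 + 120*l^7 + 79*l^6 - 78*l^5 - 231*l^4 - 188*l^3 - 171*l^2 - 54*l - 27)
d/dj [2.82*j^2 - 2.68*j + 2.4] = 5.64*j - 2.68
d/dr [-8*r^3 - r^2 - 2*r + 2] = -24*r^2 - 2*r - 2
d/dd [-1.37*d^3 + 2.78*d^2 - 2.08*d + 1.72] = -4.11*d^2 + 5.56*d - 2.08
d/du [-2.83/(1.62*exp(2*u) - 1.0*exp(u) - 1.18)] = (9.1692*exp(u) - 2.83)*exp(u)/(-1.62*exp(2*u) + 1.0*exp(u) + 1.18)^2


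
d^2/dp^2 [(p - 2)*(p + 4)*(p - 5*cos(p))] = 5*p^2*cos(p) + 20*p*sin(p) + 10*p*cos(p) + 6*p + 20*sin(p) - 50*cos(p) + 4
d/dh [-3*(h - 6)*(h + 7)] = -6*h - 3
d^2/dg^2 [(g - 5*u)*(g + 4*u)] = 2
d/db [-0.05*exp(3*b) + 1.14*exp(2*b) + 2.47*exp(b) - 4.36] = (-0.15*exp(2*b) + 2.28*exp(b) + 2.47)*exp(b)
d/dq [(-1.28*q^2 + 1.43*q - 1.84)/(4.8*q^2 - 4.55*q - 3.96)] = (-1.04*q^2 + 27.8016*q - 14.0348)/(23.04*q^4 - 43.68*q^3 - 17.3135*q^2 + 36.036*q + 15.6816)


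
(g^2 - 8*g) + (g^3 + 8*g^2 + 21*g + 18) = g^3 + 9*g^2 + 13*g + 18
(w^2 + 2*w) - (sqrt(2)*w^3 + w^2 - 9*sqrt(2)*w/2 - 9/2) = -sqrt(2)*w^3 + 2*w + 9*sqrt(2)*w/2 + 9/2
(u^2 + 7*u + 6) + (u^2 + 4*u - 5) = 2*u^2 + 11*u + 1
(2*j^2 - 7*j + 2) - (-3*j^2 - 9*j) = 5*j^2 + 2*j + 2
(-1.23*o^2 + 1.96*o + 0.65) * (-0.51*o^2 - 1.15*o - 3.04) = 0.6273*o^4 + 0.4149*o^3 + 1.1537*o^2 - 6.7059*o - 1.976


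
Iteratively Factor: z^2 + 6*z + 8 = (z + 4)*(z + 2)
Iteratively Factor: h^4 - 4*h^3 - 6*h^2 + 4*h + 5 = (h - 1)*(h^3 - 3*h^2 - 9*h - 5) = (h - 5)*(h - 1)*(h^2 + 2*h + 1) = (h - 5)*(h - 1)*(h + 1)*(h + 1)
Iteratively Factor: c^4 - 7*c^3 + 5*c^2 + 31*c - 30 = (c - 5)*(c^3 - 2*c^2 - 5*c + 6) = (c - 5)*(c - 1)*(c^2 - c - 6) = (c - 5)*(c - 1)*(c + 2)*(c - 3)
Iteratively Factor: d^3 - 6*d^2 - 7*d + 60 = (d - 5)*(d^2 - d - 12) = (d - 5)*(d - 4)*(d + 3)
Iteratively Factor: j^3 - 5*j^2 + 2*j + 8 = (j - 4)*(j^2 - j - 2) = (j - 4)*(j - 2)*(j + 1)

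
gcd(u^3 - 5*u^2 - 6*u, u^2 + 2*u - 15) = 1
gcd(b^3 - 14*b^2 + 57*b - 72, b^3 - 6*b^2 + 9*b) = b^2 - 6*b + 9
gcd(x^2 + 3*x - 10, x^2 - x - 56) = 1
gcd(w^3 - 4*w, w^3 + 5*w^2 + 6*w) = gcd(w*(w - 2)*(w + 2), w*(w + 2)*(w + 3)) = w^2 + 2*w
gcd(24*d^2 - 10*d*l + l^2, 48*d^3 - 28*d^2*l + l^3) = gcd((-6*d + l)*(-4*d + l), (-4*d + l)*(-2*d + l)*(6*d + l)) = 4*d - l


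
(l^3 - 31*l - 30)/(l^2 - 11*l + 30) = (l^2 + 6*l + 5)/(l - 5)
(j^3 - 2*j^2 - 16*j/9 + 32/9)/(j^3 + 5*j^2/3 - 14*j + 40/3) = (j + 4/3)/(j + 5)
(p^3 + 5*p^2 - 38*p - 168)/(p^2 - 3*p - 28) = (p^2 + p - 42)/(p - 7)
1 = 1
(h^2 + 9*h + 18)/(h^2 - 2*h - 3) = (h^2 + 9*h + 18)/(h^2 - 2*h - 3)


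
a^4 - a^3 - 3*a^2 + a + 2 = (a - 2)*(a - 1)*(a + 1)^2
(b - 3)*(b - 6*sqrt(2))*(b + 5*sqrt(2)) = b^3 - 3*b^2 - sqrt(2)*b^2 - 60*b + 3*sqrt(2)*b + 180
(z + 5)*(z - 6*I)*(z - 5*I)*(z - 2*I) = z^4 + 5*z^3 - 13*I*z^3 - 52*z^2 - 65*I*z^2 - 260*z + 60*I*z + 300*I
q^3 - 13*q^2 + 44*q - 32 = (q - 8)*(q - 4)*(q - 1)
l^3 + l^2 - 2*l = l*(l - 1)*(l + 2)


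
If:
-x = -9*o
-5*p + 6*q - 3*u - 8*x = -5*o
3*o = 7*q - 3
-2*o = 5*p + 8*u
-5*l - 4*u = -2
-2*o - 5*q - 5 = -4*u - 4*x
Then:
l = -638/2045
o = 46/409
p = -3004/2045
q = 195/409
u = 364/409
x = 414/409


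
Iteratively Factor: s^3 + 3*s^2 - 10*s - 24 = (s - 3)*(s^2 + 6*s + 8) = (s - 3)*(s + 4)*(s + 2)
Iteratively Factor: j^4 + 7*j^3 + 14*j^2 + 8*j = (j + 4)*(j^3 + 3*j^2 + 2*j) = j*(j + 4)*(j^2 + 3*j + 2) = j*(j + 2)*(j + 4)*(j + 1)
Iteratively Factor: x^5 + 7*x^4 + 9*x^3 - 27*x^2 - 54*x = (x)*(x^4 + 7*x^3 + 9*x^2 - 27*x - 54) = x*(x + 3)*(x^3 + 4*x^2 - 3*x - 18) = x*(x + 3)^2*(x^2 + x - 6) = x*(x - 2)*(x + 3)^2*(x + 3)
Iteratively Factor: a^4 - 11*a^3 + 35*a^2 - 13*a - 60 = (a - 4)*(a^3 - 7*a^2 + 7*a + 15) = (a - 5)*(a - 4)*(a^2 - 2*a - 3) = (a - 5)*(a - 4)*(a - 3)*(a + 1)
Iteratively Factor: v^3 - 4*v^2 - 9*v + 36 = (v - 3)*(v^2 - v - 12) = (v - 4)*(v - 3)*(v + 3)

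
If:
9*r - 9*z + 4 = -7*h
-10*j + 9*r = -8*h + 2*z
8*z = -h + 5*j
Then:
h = -9*z - 4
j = -z/5 - 4/5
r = 8*z + 8/3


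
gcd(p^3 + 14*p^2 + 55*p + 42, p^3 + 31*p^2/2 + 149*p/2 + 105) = p^2 + 13*p + 42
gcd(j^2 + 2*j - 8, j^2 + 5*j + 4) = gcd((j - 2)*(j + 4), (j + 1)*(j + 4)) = j + 4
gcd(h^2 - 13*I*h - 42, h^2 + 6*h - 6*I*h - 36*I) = h - 6*I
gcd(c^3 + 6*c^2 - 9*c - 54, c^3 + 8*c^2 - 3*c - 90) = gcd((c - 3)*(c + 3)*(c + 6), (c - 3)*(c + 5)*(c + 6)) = c^2 + 3*c - 18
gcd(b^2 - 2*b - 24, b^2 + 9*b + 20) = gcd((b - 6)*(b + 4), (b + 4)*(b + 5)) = b + 4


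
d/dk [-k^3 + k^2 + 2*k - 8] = -3*k^2 + 2*k + 2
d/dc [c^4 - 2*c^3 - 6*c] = 4*c^3 - 6*c^2 - 6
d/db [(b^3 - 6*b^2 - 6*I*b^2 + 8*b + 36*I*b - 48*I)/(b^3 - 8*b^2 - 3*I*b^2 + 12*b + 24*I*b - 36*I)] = (b^2*(-2 + 3*I) - 12*I*b + 36 + 72*I)/(b^4 + b^3*(-12 - 6*I) + b^2*(27 + 72*I) + b*(108 - 216*I) - 324)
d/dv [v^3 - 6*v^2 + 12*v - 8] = 3*v^2 - 12*v + 12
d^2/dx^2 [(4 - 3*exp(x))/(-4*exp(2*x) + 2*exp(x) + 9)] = (48*exp(4*x) - 232*exp(3*x) + 744*exp(2*x) - 646*exp(x) + 315)*exp(x)/(64*exp(6*x) - 96*exp(5*x) - 384*exp(4*x) + 424*exp(3*x) + 864*exp(2*x) - 486*exp(x) - 729)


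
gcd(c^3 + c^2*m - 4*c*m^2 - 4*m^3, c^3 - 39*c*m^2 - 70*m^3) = c + 2*m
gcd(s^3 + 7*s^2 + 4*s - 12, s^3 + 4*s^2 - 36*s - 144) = s + 6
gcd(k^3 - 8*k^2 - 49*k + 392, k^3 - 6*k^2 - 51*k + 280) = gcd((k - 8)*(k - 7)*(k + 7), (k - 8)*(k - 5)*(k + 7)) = k^2 - k - 56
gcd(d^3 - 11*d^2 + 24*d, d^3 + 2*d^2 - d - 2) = 1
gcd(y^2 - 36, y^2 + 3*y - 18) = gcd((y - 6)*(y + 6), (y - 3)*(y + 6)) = y + 6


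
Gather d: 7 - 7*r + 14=21 - 7*r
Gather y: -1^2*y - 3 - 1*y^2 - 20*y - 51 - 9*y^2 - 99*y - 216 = -10*y^2 - 120*y - 270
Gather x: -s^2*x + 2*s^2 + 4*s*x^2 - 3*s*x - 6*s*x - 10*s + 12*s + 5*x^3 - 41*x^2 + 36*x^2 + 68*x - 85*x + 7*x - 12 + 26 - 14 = 2*s^2 + 2*s + 5*x^3 + x^2*(4*s - 5) + x*(-s^2 - 9*s - 10)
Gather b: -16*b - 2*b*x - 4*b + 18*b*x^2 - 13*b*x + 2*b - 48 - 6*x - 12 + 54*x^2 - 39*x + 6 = b*(18*x^2 - 15*x - 18) + 54*x^2 - 45*x - 54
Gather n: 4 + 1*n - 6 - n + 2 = 0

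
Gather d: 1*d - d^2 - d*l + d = -d^2 + d*(2 - l)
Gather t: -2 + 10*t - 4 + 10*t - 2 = 20*t - 8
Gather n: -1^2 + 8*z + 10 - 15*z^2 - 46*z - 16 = -15*z^2 - 38*z - 7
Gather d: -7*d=-7*d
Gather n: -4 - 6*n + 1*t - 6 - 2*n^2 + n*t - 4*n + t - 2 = -2*n^2 + n*(t - 10) + 2*t - 12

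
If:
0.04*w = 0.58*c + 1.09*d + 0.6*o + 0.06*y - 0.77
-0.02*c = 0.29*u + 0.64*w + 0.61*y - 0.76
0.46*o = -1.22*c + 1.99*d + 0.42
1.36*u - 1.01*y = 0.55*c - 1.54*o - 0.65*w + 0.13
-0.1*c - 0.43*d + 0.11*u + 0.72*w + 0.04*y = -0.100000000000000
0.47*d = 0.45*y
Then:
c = 1.25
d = 0.40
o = -0.68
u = 1.69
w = -0.01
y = 0.41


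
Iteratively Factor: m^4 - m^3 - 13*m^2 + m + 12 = (m - 1)*(m^3 - 13*m - 12) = (m - 1)*(m + 1)*(m^2 - m - 12) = (m - 1)*(m + 1)*(m + 3)*(m - 4)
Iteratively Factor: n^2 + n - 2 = (n + 2)*(n - 1)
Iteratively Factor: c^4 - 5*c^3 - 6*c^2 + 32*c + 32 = (c - 4)*(c^3 - c^2 - 10*c - 8) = (c - 4)*(c + 1)*(c^2 - 2*c - 8) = (c - 4)*(c + 1)*(c + 2)*(c - 4)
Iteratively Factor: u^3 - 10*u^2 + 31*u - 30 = (u - 3)*(u^2 - 7*u + 10) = (u - 5)*(u - 3)*(u - 2)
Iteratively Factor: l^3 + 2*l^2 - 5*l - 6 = (l + 1)*(l^2 + l - 6) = (l - 2)*(l + 1)*(l + 3)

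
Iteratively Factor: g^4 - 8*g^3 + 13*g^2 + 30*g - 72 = (g - 3)*(g^3 - 5*g^2 - 2*g + 24) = (g - 4)*(g - 3)*(g^2 - g - 6) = (g - 4)*(g - 3)*(g + 2)*(g - 3)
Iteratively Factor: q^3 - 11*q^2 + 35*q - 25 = (q - 1)*(q^2 - 10*q + 25) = (q - 5)*(q - 1)*(q - 5)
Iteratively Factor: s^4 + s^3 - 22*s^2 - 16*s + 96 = (s + 4)*(s^3 - 3*s^2 - 10*s + 24) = (s - 2)*(s + 4)*(s^2 - s - 12) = (s - 2)*(s + 3)*(s + 4)*(s - 4)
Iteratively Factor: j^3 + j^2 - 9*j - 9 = (j + 3)*(j^2 - 2*j - 3) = (j + 1)*(j + 3)*(j - 3)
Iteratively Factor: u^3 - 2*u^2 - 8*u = (u - 4)*(u^2 + 2*u) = u*(u - 4)*(u + 2)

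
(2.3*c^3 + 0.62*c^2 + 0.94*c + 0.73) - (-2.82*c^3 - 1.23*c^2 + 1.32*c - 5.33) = 5.12*c^3 + 1.85*c^2 - 0.38*c + 6.06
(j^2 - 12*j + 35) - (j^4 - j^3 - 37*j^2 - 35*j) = -j^4 + j^3 + 38*j^2 + 23*j + 35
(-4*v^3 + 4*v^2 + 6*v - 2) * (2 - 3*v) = 12*v^4 - 20*v^3 - 10*v^2 + 18*v - 4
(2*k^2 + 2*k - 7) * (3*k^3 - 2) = 6*k^5 + 6*k^4 - 21*k^3 - 4*k^2 - 4*k + 14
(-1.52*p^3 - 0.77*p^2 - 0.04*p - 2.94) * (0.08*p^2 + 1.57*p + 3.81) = -0.1216*p^5 - 2.448*p^4 - 7.0033*p^3 - 3.2317*p^2 - 4.7682*p - 11.2014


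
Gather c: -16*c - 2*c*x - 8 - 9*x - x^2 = c*(-2*x - 16) - x^2 - 9*x - 8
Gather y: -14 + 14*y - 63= 14*y - 77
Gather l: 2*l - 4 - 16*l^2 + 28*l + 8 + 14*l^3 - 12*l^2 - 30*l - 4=14*l^3 - 28*l^2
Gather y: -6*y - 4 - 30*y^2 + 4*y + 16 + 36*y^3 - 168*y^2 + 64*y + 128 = 36*y^3 - 198*y^2 + 62*y + 140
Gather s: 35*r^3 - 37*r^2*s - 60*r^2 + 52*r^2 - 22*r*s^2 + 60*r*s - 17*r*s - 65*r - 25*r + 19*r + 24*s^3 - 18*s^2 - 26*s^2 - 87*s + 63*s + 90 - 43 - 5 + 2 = 35*r^3 - 8*r^2 - 71*r + 24*s^3 + s^2*(-22*r - 44) + s*(-37*r^2 + 43*r - 24) + 44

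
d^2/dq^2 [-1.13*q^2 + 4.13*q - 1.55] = -2.26000000000000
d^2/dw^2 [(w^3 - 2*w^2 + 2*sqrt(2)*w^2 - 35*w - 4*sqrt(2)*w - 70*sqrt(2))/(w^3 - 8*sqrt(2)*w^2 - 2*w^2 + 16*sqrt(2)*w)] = 10*(2*sqrt(2)*w^6 - 21*w^5 - 12*sqrt(2)*w^5 + 42*w^4 + 108*sqrt(2)*w^4 + 96*sqrt(2)*w^3 + 868*w^3 - 5544*sqrt(2)*w^2 - 4032*w^2 + 2688*w + 10752*sqrt(2)*w - 7168*sqrt(2))/(w^3*(w^6 - 24*sqrt(2)*w^5 - 6*w^5 + 144*sqrt(2)*w^4 + 396*w^4 - 2312*w^3 - 1312*sqrt(2)*w^3 + 4608*w^2 + 6336*sqrt(2)*w^2 - 12288*sqrt(2)*w - 3072*w + 8192*sqrt(2)))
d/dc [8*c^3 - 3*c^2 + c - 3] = 24*c^2 - 6*c + 1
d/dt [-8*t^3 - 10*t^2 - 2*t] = -24*t^2 - 20*t - 2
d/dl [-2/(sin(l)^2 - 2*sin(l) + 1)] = 4*cos(l)/(sin(l) - 1)^3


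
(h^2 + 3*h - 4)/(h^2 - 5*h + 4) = (h + 4)/(h - 4)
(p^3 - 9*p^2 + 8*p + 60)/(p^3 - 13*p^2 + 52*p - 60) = (p + 2)/(p - 2)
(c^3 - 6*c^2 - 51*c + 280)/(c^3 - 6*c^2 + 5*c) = (c^2 - c - 56)/(c*(c - 1))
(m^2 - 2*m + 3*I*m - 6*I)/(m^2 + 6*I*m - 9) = (m - 2)/(m + 3*I)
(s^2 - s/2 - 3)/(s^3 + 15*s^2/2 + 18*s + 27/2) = (s - 2)/(s^2 + 6*s + 9)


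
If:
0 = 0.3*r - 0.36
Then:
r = 1.20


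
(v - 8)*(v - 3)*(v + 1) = v^3 - 10*v^2 + 13*v + 24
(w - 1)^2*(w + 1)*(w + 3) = w^4 + 2*w^3 - 4*w^2 - 2*w + 3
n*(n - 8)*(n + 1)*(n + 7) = n^4 - 57*n^2 - 56*n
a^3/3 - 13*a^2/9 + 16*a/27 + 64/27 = (a/3 + 1/3)*(a - 8/3)^2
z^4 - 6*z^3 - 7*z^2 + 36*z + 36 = (z - 6)*(z - 3)*(z + 1)*(z + 2)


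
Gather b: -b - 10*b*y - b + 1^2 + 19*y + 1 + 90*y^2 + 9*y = b*(-10*y - 2) + 90*y^2 + 28*y + 2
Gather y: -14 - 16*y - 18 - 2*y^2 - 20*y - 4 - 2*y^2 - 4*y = -4*y^2 - 40*y - 36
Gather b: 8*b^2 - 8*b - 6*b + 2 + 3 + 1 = 8*b^2 - 14*b + 6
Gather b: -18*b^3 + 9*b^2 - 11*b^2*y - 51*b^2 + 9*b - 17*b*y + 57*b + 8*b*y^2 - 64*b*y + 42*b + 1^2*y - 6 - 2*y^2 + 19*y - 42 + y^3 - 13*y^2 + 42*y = -18*b^3 + b^2*(-11*y - 42) + b*(8*y^2 - 81*y + 108) + y^3 - 15*y^2 + 62*y - 48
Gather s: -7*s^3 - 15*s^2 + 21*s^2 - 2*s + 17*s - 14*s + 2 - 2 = -7*s^3 + 6*s^2 + s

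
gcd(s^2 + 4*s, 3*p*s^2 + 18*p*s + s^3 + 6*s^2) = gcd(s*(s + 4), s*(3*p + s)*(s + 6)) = s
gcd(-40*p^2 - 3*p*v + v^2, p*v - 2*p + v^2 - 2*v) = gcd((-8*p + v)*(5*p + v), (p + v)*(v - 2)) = 1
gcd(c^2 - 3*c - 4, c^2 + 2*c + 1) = c + 1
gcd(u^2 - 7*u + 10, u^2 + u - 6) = u - 2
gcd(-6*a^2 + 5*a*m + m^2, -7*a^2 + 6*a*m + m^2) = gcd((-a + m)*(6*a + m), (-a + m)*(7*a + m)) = a - m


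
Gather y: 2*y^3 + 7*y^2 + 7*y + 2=2*y^3 + 7*y^2 + 7*y + 2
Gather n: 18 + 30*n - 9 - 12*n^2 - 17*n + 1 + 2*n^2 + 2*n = -10*n^2 + 15*n + 10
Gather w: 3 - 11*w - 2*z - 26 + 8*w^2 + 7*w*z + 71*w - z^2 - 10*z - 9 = 8*w^2 + w*(7*z + 60) - z^2 - 12*z - 32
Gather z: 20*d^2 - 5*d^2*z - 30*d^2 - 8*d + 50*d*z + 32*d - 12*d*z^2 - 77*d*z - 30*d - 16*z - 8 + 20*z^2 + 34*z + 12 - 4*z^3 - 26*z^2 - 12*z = -10*d^2 - 6*d - 4*z^3 + z^2*(-12*d - 6) + z*(-5*d^2 - 27*d + 6) + 4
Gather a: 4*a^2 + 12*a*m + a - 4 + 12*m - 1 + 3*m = 4*a^2 + a*(12*m + 1) + 15*m - 5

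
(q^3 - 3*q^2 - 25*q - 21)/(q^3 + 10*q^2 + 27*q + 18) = (q - 7)/(q + 6)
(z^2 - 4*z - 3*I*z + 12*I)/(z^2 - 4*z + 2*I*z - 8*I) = (z - 3*I)/(z + 2*I)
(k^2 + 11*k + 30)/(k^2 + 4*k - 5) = (k + 6)/(k - 1)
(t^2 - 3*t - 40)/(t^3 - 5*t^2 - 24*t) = (t + 5)/(t*(t + 3))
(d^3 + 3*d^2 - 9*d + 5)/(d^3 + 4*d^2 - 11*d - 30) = (d^2 - 2*d + 1)/(d^2 - d - 6)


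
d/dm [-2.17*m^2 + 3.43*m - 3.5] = 3.43 - 4.34*m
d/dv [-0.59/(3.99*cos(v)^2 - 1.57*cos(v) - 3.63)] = (0.9263 - 4.7082*cos(v))*sin(v)/(-3.99*cos(v)^2 + 1.57*cos(v) + 3.63)^2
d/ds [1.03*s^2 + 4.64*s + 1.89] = 2.06*s + 4.64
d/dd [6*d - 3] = 6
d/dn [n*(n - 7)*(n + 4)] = 3*n^2 - 6*n - 28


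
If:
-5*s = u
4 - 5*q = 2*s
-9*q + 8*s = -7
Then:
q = 23/29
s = 1/58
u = -5/58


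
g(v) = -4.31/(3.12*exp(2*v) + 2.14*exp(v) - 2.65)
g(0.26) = -0.80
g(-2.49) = 1.76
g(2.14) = -0.02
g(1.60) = -0.05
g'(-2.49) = 0.16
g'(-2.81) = 0.10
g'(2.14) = 0.03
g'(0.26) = 1.98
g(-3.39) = 1.67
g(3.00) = 0.00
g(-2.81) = 1.72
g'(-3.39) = 0.05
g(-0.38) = -15.81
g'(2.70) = 0.01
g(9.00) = 0.00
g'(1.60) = 0.10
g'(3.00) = 0.01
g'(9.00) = 0.00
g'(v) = -4.31*(-6.24*exp(2*v) - 2.14*exp(v))/(3.12*exp(2*v) + 2.14*exp(v) - 2.65)^2 = (26.8944*exp(v) + 9.2234)*exp(v)/(3.12*exp(2*v) + 2.14*exp(v) - 2.65)^2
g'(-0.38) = 254.17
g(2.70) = -0.01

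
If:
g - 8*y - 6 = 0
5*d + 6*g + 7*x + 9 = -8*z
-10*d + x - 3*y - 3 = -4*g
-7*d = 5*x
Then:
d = -29*z/51 - 99/136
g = -152*z/85 - 177/85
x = 203*z/255 + 693/680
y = -19*z/85 - 687/680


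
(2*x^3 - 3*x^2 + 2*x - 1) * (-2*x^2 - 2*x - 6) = -4*x^5 + 2*x^4 - 10*x^3 + 16*x^2 - 10*x + 6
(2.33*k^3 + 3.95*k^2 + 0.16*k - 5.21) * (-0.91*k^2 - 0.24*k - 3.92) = -2.1203*k^5 - 4.1537*k^4 - 10.2272*k^3 - 10.7813*k^2 + 0.6232*k + 20.4232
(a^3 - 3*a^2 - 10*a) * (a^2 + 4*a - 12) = a^5 + a^4 - 34*a^3 - 4*a^2 + 120*a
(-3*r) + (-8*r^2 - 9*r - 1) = -8*r^2 - 12*r - 1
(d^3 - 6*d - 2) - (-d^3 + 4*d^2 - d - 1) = 2*d^3 - 4*d^2 - 5*d - 1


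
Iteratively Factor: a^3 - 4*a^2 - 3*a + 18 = (a - 3)*(a^2 - a - 6) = (a - 3)*(a + 2)*(a - 3)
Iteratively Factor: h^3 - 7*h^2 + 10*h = (h - 5)*(h^2 - 2*h) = (h - 5)*(h - 2)*(h)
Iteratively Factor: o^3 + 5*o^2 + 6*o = (o)*(o^2 + 5*o + 6) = o*(o + 2)*(o + 3)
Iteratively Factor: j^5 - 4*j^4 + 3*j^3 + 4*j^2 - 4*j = (j - 1)*(j^4 - 3*j^3 + 4*j) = (j - 1)*(j + 1)*(j^3 - 4*j^2 + 4*j) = j*(j - 1)*(j + 1)*(j^2 - 4*j + 4) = j*(j - 2)*(j - 1)*(j + 1)*(j - 2)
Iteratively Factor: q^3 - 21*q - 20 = (q + 1)*(q^2 - q - 20) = (q + 1)*(q + 4)*(q - 5)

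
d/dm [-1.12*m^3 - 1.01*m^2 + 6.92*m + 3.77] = -3.36*m^2 - 2.02*m + 6.92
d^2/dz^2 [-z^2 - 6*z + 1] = -2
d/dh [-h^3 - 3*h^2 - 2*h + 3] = -3*h^2 - 6*h - 2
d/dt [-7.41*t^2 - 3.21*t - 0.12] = -14.82*t - 3.21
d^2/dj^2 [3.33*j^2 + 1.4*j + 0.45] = 6.66000000000000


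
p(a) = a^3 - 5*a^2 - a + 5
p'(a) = 3*a^2 - 10*a - 1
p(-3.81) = -119.08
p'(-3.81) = 80.65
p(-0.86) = 1.53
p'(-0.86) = 9.82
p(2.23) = -11.00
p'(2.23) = -8.38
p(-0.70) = 2.91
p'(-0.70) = 7.47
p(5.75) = 24.05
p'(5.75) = 40.69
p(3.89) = -15.69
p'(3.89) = 5.50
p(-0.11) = 5.05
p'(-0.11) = 0.14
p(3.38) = -16.89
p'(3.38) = -0.53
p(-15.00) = -4480.00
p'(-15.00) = 824.00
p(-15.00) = -4480.00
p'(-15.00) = 824.00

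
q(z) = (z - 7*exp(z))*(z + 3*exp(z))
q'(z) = (1 - 7*exp(z))*(z + 3*exp(z)) + (z - 7*exp(z))*(3*exp(z) + 1) = -4*z*exp(z) + 2*z - 42*exp(2*z) - 4*exp(z)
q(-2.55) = 7.17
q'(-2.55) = -4.87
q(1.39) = -358.89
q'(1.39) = -712.60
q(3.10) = -10613.37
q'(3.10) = -21053.31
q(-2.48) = 6.83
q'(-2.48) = -4.76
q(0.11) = -26.65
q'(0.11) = -57.07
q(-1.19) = 0.92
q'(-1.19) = -6.04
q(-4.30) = 18.72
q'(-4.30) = -8.43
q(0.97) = -155.43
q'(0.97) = -311.11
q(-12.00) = 144.00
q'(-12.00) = -24.00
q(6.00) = -3427496.91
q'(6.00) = -6846985.25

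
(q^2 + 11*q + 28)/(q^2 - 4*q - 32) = (q + 7)/(q - 8)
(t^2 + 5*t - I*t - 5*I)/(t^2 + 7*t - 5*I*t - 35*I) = (t^2 + t*(5 - I) - 5*I)/(t^2 + t*(7 - 5*I) - 35*I)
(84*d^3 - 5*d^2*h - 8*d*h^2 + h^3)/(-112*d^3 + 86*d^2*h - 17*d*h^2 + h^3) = (-12*d^2 - d*h + h^2)/(16*d^2 - 10*d*h + h^2)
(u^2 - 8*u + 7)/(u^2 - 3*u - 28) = (u - 1)/(u + 4)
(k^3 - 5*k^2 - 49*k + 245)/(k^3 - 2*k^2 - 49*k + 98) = (k - 5)/(k - 2)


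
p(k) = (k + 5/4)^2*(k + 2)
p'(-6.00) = 60.56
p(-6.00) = -90.25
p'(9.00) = 330.56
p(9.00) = 1155.69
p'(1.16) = 21.04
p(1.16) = 18.35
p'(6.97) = 215.04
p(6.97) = 606.09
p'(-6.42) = 72.43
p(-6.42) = -118.14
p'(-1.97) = 0.48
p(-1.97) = 0.02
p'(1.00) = 18.56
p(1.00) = 15.19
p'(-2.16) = 1.12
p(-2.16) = -0.13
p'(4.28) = 100.04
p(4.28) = 192.05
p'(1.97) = 35.94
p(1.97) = 41.16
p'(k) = (k + 5/4)^2 + (k + 2)*(2*k + 5/2) = 3*k^2 + 9*k + 105/16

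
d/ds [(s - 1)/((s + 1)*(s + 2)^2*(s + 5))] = (-3*s^3 - 10*s^2 + 17*s + 32)/(s^7 + 18*s^6 + 130*s^5 + 488*s^4 + 1033*s^3 + 1238*s^2 + 780*s + 200)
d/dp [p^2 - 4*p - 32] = 2*p - 4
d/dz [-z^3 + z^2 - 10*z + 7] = -3*z^2 + 2*z - 10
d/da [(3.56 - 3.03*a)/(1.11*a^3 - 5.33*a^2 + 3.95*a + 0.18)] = (6.7266*a^3 - 28.0047*a^2 + 37.9496*a - 14.6074)/(1.2321*a^6 - 11.8326*a^5 + 37.1779*a^4 - 41.7074*a^3 + 13.6837*a^2 + 1.422*a + 0.0324)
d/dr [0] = 0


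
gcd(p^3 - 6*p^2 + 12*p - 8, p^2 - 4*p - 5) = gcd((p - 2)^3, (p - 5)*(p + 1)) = 1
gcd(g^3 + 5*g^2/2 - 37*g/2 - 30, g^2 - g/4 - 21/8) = g + 3/2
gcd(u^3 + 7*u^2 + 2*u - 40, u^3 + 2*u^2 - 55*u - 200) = u + 5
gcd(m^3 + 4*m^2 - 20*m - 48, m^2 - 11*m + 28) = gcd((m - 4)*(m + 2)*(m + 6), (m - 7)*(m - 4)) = m - 4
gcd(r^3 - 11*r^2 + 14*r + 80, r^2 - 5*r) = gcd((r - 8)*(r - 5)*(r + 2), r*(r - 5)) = r - 5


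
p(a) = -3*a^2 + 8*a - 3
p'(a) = 8 - 6*a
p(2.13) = 0.43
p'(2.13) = -4.78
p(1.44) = 2.30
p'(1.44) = -0.64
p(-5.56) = -140.22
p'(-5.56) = 41.36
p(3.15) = -7.57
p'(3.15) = -10.90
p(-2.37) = -38.81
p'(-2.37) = 22.22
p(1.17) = 2.25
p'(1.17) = 0.98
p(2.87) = -4.75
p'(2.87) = -9.22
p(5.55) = -51.01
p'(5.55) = -25.30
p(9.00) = -174.00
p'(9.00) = -46.00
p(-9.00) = -318.00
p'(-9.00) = 62.00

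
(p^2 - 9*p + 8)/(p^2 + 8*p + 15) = (p^2 - 9*p + 8)/(p^2 + 8*p + 15)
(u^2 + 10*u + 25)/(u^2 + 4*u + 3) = (u^2 + 10*u + 25)/(u^2 + 4*u + 3)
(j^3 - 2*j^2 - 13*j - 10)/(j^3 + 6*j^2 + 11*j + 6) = (j - 5)/(j + 3)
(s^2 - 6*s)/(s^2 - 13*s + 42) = s/(s - 7)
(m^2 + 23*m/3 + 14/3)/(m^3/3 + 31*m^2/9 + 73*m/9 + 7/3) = 3*(3*m + 2)/(3*m^2 + 10*m + 3)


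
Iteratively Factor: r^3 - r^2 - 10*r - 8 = (r + 2)*(r^2 - 3*r - 4) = (r + 1)*(r + 2)*(r - 4)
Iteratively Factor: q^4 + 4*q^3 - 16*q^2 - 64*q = (q)*(q^3 + 4*q^2 - 16*q - 64) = q*(q - 4)*(q^2 + 8*q + 16) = q*(q - 4)*(q + 4)*(q + 4)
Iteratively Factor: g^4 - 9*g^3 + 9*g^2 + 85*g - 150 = (g + 3)*(g^3 - 12*g^2 + 45*g - 50) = (g - 2)*(g + 3)*(g^2 - 10*g + 25) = (g - 5)*(g - 2)*(g + 3)*(g - 5)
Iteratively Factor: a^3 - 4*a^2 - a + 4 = (a + 1)*(a^2 - 5*a + 4) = (a - 1)*(a + 1)*(a - 4)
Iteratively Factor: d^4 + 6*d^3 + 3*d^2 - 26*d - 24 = (d + 3)*(d^3 + 3*d^2 - 6*d - 8) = (d - 2)*(d + 3)*(d^2 + 5*d + 4) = (d - 2)*(d + 1)*(d + 3)*(d + 4)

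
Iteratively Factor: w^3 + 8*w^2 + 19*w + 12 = (w + 4)*(w^2 + 4*w + 3) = (w + 3)*(w + 4)*(w + 1)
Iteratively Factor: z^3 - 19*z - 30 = (z + 2)*(z^2 - 2*z - 15) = (z + 2)*(z + 3)*(z - 5)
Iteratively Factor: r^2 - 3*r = (r)*(r - 3)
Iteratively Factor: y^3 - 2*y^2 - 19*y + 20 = (y + 4)*(y^2 - 6*y + 5) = (y - 5)*(y + 4)*(y - 1)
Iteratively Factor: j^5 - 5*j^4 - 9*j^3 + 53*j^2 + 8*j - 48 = (j + 1)*(j^4 - 6*j^3 - 3*j^2 + 56*j - 48) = (j - 4)*(j + 1)*(j^3 - 2*j^2 - 11*j + 12) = (j - 4)^2*(j + 1)*(j^2 + 2*j - 3) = (j - 4)^2*(j - 1)*(j + 1)*(j + 3)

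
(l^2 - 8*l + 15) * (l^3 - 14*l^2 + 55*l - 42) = l^5 - 22*l^4 + 182*l^3 - 692*l^2 + 1161*l - 630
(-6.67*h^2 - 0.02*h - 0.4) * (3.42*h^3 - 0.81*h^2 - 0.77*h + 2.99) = -22.8114*h^5 + 5.3343*h^4 + 3.7841*h^3 - 19.6039*h^2 + 0.2482*h - 1.196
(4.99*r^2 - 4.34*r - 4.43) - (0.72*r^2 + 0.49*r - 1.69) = 4.27*r^2 - 4.83*r - 2.74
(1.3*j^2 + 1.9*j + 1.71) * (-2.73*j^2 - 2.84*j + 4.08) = -3.549*j^4 - 8.879*j^3 - 4.7603*j^2 + 2.8956*j + 6.9768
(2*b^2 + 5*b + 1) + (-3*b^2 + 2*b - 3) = -b^2 + 7*b - 2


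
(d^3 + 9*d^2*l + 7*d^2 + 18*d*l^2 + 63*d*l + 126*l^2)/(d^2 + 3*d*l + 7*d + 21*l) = d + 6*l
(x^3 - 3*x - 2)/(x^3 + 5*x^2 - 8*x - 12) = (x + 1)/(x + 6)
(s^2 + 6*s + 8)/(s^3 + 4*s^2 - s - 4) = (s + 2)/(s^2 - 1)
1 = 1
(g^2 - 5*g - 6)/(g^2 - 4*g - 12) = (g + 1)/(g + 2)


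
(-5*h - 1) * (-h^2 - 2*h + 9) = 5*h^3 + 11*h^2 - 43*h - 9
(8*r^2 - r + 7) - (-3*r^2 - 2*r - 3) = 11*r^2 + r + 10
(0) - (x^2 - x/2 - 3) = -x^2 + x/2 + 3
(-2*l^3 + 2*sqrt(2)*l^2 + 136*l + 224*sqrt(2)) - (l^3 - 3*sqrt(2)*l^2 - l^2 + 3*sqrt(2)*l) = -3*l^3 + l^2 + 5*sqrt(2)*l^2 - 3*sqrt(2)*l + 136*l + 224*sqrt(2)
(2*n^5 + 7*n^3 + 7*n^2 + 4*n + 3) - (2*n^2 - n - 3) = 2*n^5 + 7*n^3 + 5*n^2 + 5*n + 6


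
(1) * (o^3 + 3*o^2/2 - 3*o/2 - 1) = o^3 + 3*o^2/2 - 3*o/2 - 1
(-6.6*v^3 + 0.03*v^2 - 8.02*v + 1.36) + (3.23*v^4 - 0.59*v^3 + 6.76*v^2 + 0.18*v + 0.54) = 3.23*v^4 - 7.19*v^3 + 6.79*v^2 - 7.84*v + 1.9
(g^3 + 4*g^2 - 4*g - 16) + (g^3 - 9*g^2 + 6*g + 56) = 2*g^3 - 5*g^2 + 2*g + 40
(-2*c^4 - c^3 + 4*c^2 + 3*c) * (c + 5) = -2*c^5 - 11*c^4 - c^3 + 23*c^2 + 15*c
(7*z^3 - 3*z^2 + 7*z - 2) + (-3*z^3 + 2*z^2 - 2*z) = 4*z^3 - z^2 + 5*z - 2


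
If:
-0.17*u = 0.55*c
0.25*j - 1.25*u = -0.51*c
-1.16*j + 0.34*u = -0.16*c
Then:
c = 0.00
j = 0.00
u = 0.00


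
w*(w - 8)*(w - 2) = w^3 - 10*w^2 + 16*w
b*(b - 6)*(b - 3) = b^3 - 9*b^2 + 18*b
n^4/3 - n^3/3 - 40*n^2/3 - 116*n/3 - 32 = (n/3 + 1)*(n - 8)*(n + 2)^2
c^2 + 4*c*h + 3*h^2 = (c + h)*(c + 3*h)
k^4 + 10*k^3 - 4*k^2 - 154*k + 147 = (k - 3)*(k - 1)*(k + 7)^2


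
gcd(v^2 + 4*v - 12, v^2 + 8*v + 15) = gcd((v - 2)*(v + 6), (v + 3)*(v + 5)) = 1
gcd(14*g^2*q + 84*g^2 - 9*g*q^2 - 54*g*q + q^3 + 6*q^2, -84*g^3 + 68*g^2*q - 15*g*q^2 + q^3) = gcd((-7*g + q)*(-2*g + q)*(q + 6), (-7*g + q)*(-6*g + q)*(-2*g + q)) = 14*g^2 - 9*g*q + q^2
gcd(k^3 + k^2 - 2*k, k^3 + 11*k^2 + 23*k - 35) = k - 1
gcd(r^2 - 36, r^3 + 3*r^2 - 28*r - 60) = r + 6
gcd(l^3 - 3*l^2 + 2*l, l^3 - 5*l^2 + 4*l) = l^2 - l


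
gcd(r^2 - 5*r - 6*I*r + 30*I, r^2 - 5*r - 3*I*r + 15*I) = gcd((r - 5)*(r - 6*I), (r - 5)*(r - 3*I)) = r - 5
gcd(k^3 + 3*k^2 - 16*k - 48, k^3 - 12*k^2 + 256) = k + 4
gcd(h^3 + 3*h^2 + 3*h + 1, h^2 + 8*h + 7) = h + 1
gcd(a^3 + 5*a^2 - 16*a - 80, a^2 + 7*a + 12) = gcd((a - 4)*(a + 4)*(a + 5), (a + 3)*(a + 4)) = a + 4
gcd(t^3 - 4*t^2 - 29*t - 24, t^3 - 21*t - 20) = t + 1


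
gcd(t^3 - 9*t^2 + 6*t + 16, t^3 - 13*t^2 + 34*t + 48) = t^2 - 7*t - 8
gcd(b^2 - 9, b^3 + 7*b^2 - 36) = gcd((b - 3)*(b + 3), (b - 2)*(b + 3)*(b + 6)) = b + 3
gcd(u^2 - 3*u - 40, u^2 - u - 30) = u + 5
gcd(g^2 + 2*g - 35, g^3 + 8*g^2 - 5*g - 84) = g + 7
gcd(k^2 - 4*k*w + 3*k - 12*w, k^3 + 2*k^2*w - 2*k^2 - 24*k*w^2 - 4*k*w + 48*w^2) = -k + 4*w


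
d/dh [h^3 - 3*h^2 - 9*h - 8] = 3*h^2 - 6*h - 9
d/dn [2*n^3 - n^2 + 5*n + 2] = 6*n^2 - 2*n + 5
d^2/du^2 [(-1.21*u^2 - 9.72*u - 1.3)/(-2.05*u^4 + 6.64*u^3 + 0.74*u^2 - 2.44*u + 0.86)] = (30.51015*u^8 + 391.35648*u^7 - 1897.305268*u^6 + 1879.336992*u^5 + 815.965608*u^4 + 704.180304*u^3 - 765.27972*u^2 - 95.739648*u + 56.407448)/(8.615125*u^12 - 83.7138*u^11 + 261.82149*u^10 - 201.555364*u^9 - 304.633302*u^8 + 359.85672*u^7 + 2.22107199999999*u^6 - 165.751776*u^5 + 73.518996*u^4 + 9.110848*u^3 - 17.0022*u^2 + 5.413872*u - 0.636056)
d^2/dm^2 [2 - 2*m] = 0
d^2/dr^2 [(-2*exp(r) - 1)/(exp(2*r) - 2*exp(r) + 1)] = 2*(-exp(2*r) - 6*exp(r) - 2)*exp(r)/(exp(4*r) - 4*exp(3*r) + 6*exp(2*r) - 4*exp(r) + 1)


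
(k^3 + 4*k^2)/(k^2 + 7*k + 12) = k^2/(k + 3)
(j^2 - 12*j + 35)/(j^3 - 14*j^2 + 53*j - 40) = (j - 7)/(j^2 - 9*j + 8)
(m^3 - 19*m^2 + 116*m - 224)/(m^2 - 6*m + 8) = (m^2 - 15*m + 56)/(m - 2)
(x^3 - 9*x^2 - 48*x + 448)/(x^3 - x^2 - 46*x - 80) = (x^2 - x - 56)/(x^2 + 7*x + 10)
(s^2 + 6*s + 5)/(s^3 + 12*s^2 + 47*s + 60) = (s + 1)/(s^2 + 7*s + 12)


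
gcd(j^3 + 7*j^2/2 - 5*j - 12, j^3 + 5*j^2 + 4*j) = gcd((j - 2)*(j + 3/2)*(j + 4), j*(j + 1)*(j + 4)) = j + 4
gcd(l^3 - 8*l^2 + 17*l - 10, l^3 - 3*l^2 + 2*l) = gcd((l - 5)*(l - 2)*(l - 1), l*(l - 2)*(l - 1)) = l^2 - 3*l + 2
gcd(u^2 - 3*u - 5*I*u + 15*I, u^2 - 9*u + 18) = u - 3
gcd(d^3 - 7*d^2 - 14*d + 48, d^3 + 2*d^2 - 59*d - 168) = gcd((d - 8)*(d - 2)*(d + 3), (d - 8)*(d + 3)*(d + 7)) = d^2 - 5*d - 24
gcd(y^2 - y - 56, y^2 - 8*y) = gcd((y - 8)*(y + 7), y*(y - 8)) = y - 8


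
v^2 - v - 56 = (v - 8)*(v + 7)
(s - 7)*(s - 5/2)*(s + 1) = s^3 - 17*s^2/2 + 8*s + 35/2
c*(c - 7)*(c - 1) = c^3 - 8*c^2 + 7*c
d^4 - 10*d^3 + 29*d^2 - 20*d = d*(d - 5)*(d - 4)*(d - 1)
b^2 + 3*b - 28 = (b - 4)*(b + 7)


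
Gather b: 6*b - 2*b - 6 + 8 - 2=4*b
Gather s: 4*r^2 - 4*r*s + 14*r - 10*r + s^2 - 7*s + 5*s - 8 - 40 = 4*r^2 + 4*r + s^2 + s*(-4*r - 2) - 48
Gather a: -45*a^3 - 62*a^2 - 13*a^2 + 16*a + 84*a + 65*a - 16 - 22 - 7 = -45*a^3 - 75*a^2 + 165*a - 45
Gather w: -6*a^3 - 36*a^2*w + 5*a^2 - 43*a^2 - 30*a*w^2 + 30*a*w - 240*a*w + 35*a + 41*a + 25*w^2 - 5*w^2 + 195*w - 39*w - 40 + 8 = -6*a^3 - 38*a^2 + 76*a + w^2*(20 - 30*a) + w*(-36*a^2 - 210*a + 156) - 32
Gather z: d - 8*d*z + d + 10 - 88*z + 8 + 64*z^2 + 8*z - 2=2*d + 64*z^2 + z*(-8*d - 80) + 16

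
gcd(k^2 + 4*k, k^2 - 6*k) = k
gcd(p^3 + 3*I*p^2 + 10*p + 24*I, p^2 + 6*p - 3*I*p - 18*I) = p - 3*I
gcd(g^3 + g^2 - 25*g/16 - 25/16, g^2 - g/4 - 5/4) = g^2 - g/4 - 5/4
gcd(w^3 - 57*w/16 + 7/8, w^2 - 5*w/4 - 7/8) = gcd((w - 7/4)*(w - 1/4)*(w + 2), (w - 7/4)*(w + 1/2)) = w - 7/4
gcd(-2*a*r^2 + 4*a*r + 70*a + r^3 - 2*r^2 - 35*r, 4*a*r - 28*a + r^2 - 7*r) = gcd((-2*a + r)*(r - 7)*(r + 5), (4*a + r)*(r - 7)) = r - 7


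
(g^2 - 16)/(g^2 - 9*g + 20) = (g + 4)/(g - 5)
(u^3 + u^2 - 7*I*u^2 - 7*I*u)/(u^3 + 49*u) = (u + 1)/(u + 7*I)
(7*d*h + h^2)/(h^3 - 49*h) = (7*d + h)/(h^2 - 49)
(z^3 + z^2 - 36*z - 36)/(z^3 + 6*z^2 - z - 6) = (z - 6)/(z - 1)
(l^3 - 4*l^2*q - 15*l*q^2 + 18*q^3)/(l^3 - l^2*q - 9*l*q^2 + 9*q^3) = (-l + 6*q)/(-l + 3*q)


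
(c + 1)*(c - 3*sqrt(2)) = c^2 - 3*sqrt(2)*c + c - 3*sqrt(2)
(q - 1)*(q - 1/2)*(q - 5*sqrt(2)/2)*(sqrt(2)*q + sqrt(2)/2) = sqrt(2)*q^4 - 5*q^3 - sqrt(2)*q^3 - sqrt(2)*q^2/4 + 5*q^2 + sqrt(2)*q/4 + 5*q/4 - 5/4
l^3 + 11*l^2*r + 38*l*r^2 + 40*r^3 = (l + 2*r)*(l + 4*r)*(l + 5*r)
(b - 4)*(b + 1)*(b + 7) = b^3 + 4*b^2 - 25*b - 28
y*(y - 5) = y^2 - 5*y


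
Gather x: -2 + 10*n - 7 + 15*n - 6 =25*n - 15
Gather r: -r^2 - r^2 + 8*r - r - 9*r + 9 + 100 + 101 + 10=-2*r^2 - 2*r + 220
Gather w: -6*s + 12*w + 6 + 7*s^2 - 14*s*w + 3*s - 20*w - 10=7*s^2 - 3*s + w*(-14*s - 8) - 4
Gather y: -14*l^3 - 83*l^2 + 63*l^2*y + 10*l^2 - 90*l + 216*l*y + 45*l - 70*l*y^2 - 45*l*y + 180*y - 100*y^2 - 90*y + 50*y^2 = -14*l^3 - 73*l^2 - 45*l + y^2*(-70*l - 50) + y*(63*l^2 + 171*l + 90)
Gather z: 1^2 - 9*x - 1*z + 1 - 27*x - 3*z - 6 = -36*x - 4*z - 4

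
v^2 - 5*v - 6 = (v - 6)*(v + 1)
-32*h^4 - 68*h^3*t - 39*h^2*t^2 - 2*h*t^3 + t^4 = (-8*h + t)*(h + t)^2*(4*h + t)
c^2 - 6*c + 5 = (c - 5)*(c - 1)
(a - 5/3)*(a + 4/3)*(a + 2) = a^3 + 5*a^2/3 - 26*a/9 - 40/9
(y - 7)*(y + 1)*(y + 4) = y^3 - 2*y^2 - 31*y - 28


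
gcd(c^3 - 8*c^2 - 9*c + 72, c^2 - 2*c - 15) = c + 3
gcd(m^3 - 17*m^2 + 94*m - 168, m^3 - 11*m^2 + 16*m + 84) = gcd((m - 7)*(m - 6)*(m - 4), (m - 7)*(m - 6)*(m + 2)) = m^2 - 13*m + 42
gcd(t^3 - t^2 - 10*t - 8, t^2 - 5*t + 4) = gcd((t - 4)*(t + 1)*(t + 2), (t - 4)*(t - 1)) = t - 4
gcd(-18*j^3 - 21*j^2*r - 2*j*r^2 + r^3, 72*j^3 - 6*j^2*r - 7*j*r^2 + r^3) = -18*j^2 - 3*j*r + r^2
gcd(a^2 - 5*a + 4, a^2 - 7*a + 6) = a - 1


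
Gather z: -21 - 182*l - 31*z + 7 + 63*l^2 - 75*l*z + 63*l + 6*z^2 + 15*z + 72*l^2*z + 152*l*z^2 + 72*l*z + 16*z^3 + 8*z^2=63*l^2 - 119*l + 16*z^3 + z^2*(152*l + 14) + z*(72*l^2 - 3*l - 16) - 14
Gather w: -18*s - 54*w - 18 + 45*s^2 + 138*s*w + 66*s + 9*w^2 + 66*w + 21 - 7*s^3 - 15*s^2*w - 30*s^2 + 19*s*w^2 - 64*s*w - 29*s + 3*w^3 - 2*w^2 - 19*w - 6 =-7*s^3 + 15*s^2 + 19*s + 3*w^3 + w^2*(19*s + 7) + w*(-15*s^2 + 74*s - 7) - 3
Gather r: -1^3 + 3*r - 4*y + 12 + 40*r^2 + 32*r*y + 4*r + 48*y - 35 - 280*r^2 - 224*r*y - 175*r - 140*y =-240*r^2 + r*(-192*y - 168) - 96*y - 24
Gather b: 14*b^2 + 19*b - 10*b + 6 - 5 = 14*b^2 + 9*b + 1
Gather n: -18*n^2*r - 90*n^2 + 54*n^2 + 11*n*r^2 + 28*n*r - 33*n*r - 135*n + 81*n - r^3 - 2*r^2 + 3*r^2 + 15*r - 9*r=n^2*(-18*r - 36) + n*(11*r^2 - 5*r - 54) - r^3 + r^2 + 6*r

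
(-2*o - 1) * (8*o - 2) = -16*o^2 - 4*o + 2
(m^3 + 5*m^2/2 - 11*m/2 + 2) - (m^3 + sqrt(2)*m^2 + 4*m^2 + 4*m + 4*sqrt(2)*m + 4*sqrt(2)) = -3*m^2/2 - sqrt(2)*m^2 - 19*m/2 - 4*sqrt(2)*m - 4*sqrt(2) + 2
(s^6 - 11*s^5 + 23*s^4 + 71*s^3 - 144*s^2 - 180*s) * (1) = s^6 - 11*s^5 + 23*s^4 + 71*s^3 - 144*s^2 - 180*s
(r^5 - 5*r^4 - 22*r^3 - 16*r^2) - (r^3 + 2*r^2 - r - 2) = r^5 - 5*r^4 - 23*r^3 - 18*r^2 + r + 2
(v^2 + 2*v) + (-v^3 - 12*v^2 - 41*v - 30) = -v^3 - 11*v^2 - 39*v - 30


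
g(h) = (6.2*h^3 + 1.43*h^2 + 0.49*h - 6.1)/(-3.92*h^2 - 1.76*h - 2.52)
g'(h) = (7.84*h + 1.76)*(6.2*h^3 + 1.43*h^2 + 0.49*h - 6.1)/(-3.92*h^2 - 1.76*h - 2.52)^2 + (18.6*h^2 + 2.86*h + 0.49)/(-3.92*h^2 - 1.76*h - 2.52)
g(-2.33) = 3.95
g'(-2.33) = -1.50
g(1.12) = -0.53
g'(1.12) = -2.28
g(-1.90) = 3.33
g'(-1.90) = -1.38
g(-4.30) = 7.04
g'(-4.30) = -1.59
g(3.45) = -4.84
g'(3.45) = -1.67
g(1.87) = -2.07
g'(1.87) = -1.89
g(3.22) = -4.45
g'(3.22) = -1.69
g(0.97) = -0.17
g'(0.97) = -2.42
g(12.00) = -18.57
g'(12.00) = -1.59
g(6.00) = -9.00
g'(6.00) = -1.61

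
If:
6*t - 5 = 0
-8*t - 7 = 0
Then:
No Solution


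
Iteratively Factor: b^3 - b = (b - 1)*(b^2 + b) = (b - 1)*(b + 1)*(b)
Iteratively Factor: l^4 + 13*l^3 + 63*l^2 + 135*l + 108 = (l + 3)*(l^3 + 10*l^2 + 33*l + 36) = (l + 3)^2*(l^2 + 7*l + 12) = (l + 3)^3*(l + 4)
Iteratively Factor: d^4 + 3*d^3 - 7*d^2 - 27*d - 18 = (d + 3)*(d^3 - 7*d - 6) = (d + 2)*(d + 3)*(d^2 - 2*d - 3) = (d + 1)*(d + 2)*(d + 3)*(d - 3)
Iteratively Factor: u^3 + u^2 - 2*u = (u)*(u^2 + u - 2) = u*(u - 1)*(u + 2)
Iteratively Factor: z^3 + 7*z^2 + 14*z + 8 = (z + 1)*(z^2 + 6*z + 8) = (z + 1)*(z + 2)*(z + 4)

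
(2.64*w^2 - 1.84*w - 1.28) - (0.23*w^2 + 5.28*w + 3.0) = 2.41*w^2 - 7.12*w - 4.28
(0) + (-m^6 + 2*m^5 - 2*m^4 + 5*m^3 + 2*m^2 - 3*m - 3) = -m^6 + 2*m^5 - 2*m^4 + 5*m^3 + 2*m^2 - 3*m - 3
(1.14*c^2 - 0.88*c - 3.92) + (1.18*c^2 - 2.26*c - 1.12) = 2.32*c^2 - 3.14*c - 5.04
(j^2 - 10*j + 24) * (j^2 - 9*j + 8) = j^4 - 19*j^3 + 122*j^2 - 296*j + 192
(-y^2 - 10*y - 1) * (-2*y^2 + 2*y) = 2*y^4 + 18*y^3 - 18*y^2 - 2*y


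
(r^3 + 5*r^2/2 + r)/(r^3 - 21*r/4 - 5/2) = 2*r/(2*r - 5)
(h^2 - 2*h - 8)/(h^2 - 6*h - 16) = (h - 4)/(h - 8)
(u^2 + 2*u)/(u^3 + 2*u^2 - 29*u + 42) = u*(u + 2)/(u^3 + 2*u^2 - 29*u + 42)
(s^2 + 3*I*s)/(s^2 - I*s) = (s + 3*I)/(s - I)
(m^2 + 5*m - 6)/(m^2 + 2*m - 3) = (m + 6)/(m + 3)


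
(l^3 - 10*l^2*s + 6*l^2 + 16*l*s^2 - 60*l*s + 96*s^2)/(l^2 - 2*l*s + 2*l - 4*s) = (l^2 - 8*l*s + 6*l - 48*s)/(l + 2)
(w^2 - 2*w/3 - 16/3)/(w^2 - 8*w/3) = (w + 2)/w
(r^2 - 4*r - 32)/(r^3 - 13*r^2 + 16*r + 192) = (r + 4)/(r^2 - 5*r - 24)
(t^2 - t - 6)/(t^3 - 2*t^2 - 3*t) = (t + 2)/(t*(t + 1))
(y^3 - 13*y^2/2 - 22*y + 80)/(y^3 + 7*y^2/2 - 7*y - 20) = (y - 8)/(y + 2)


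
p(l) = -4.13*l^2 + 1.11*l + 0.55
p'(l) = 1.11 - 8.26*l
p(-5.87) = -148.27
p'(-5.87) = 49.60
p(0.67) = -0.56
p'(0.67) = -4.42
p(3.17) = -37.43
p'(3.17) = -25.07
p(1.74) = -10.02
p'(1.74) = -13.26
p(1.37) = -5.68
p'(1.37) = -10.21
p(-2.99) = -39.69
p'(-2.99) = 25.81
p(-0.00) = 0.55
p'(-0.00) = 1.11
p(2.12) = -15.66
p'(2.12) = -16.40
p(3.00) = -33.29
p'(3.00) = -23.67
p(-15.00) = -945.35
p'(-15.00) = 125.01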